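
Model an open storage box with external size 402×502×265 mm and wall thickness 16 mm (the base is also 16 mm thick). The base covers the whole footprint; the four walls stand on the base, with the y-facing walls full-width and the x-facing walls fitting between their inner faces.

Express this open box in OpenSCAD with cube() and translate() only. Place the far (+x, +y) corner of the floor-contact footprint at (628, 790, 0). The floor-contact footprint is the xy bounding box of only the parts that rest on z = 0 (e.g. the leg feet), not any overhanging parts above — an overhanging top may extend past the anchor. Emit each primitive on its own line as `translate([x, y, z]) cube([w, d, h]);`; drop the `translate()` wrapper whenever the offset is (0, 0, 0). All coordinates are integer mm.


translate([226, 288, 0]) cube([402, 502, 16]);
translate([226, 288, 16]) cube([402, 16, 249]);
translate([226, 774, 16]) cube([402, 16, 249]);
translate([226, 304, 16]) cube([16, 470, 249]);
translate([612, 304, 16]) cube([16, 470, 249]);


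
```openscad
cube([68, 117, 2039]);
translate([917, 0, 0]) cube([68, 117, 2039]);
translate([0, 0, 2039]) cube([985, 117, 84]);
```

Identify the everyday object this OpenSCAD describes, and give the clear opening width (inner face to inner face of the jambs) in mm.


A door frame. The clear opening width is 849 mm.

Two 2039 mm tall posts with a header on top — a door frame. The left jamb is 68 mm wide at x = 0; the right jamb starts at x = 917. The clear opening is 917 − 68 = 849 mm.


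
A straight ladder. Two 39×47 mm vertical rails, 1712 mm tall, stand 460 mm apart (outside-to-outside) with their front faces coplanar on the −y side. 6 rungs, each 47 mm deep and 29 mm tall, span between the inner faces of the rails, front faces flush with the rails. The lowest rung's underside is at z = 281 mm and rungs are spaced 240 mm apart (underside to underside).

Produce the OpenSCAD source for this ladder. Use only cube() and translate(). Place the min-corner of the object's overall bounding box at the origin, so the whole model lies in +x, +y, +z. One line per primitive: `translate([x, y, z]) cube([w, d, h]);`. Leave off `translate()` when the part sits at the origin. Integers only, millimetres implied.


cube([39, 47, 1712]);
translate([421, 0, 0]) cube([39, 47, 1712]);
translate([39, 0, 281]) cube([382, 47, 29]);
translate([39, 0, 521]) cube([382, 47, 29]);
translate([39, 0, 761]) cube([382, 47, 29]);
translate([39, 0, 1001]) cube([382, 47, 29]);
translate([39, 0, 1241]) cube([382, 47, 29]);
translate([39, 0, 1481]) cube([382, 47, 29]);


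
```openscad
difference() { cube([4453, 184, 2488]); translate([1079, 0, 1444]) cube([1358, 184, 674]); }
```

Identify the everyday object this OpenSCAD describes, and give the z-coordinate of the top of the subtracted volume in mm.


A wall with a window opening. The window head height is 2118 mm.

A wall with a rectangular opening subtracted — a window. Sill at z = 1444, opening 674 mm tall, so the head is at 1444 + 674 = 2118 mm.


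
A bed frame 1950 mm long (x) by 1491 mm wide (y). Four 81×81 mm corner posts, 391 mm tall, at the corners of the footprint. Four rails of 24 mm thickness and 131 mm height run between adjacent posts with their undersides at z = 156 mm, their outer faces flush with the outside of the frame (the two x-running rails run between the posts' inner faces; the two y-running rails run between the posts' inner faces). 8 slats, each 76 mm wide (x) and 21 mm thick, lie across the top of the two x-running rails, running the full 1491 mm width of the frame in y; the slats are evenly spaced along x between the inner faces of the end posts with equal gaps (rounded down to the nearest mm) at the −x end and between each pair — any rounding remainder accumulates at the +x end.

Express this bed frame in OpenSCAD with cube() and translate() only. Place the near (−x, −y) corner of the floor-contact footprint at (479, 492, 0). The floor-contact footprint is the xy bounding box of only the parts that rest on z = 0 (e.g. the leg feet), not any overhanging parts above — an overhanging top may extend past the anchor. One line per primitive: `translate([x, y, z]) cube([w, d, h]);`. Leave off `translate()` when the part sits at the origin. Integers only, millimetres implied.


translate([479, 492, 0]) cube([81, 81, 391]);
translate([479, 1902, 0]) cube([81, 81, 391]);
translate([2348, 492, 0]) cube([81, 81, 391]);
translate([2348, 1902, 0]) cube([81, 81, 391]);
translate([560, 492, 156]) cube([1788, 24, 131]);
translate([560, 1959, 156]) cube([1788, 24, 131]);
translate([479, 573, 156]) cube([24, 1329, 131]);
translate([2405, 573, 156]) cube([24, 1329, 131]);
translate([691, 492, 287]) cube([76, 1491, 21]);
translate([898, 492, 287]) cube([76, 1491, 21]);
translate([1105, 492, 287]) cube([76, 1491, 21]);
translate([1312, 492, 287]) cube([76, 1491, 21]);
translate([1519, 492, 287]) cube([76, 1491, 21]);
translate([1726, 492, 287]) cube([76, 1491, 21]);
translate([1933, 492, 287]) cube([76, 1491, 21]);
translate([2140, 492, 287]) cube([76, 1491, 21]);


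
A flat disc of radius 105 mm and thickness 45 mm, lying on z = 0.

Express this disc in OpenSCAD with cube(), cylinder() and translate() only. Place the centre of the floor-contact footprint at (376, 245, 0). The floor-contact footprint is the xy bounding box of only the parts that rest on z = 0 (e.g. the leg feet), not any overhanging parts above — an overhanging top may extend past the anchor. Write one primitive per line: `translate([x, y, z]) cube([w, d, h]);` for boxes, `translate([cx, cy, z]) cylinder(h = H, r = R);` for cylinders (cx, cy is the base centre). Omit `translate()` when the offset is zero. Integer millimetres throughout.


translate([376, 245, 0]) cylinder(h = 45, r = 105);


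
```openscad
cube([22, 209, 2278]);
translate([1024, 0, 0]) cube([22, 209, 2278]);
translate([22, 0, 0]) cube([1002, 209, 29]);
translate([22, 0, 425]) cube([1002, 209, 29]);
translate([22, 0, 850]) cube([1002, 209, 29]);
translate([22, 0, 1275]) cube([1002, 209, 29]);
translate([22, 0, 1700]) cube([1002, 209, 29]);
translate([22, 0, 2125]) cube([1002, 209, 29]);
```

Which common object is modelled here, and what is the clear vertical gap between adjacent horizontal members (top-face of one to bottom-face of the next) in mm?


A bookshelf. The clear shelf gap is 396 mm.

Two tall side panels with 6 horizontal boards between them — a bookshelf. The first two shelf undersides are at z = 0 and z = 425; with shelf thickness 29, the clear gap is 425 − 0 − 29 = 396 mm.


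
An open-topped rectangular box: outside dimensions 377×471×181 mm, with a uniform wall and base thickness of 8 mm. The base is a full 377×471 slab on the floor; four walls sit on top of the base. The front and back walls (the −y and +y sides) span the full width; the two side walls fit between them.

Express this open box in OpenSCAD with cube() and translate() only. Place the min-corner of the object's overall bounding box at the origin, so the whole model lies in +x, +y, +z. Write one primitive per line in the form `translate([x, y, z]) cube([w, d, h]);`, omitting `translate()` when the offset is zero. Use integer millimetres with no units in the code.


cube([377, 471, 8]);
translate([0, 0, 8]) cube([377, 8, 173]);
translate([0, 463, 8]) cube([377, 8, 173]);
translate([0, 8, 8]) cube([8, 455, 173]);
translate([369, 8, 8]) cube([8, 455, 173]);


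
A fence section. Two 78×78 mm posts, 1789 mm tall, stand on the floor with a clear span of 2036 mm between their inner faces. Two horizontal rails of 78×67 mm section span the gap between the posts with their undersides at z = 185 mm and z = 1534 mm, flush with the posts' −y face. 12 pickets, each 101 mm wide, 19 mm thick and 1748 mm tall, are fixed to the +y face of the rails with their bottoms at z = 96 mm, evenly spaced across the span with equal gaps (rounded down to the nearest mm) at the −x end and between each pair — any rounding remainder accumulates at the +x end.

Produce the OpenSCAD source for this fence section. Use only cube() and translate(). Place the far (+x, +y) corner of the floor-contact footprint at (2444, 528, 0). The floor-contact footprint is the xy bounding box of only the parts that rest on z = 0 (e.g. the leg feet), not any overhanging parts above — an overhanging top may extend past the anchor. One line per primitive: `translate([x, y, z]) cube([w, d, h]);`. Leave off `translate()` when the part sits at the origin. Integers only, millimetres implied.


translate([252, 450, 0]) cube([78, 78, 1789]);
translate([2366, 450, 0]) cube([78, 78, 1789]);
translate([330, 450, 185]) cube([2036, 78, 67]);
translate([330, 450, 1534]) cube([2036, 78, 67]);
translate([393, 528, 96]) cube([101, 19, 1748]);
translate([557, 528, 96]) cube([101, 19, 1748]);
translate([721, 528, 96]) cube([101, 19, 1748]);
translate([885, 528, 96]) cube([101, 19, 1748]);
translate([1049, 528, 96]) cube([101, 19, 1748]);
translate([1213, 528, 96]) cube([101, 19, 1748]);
translate([1377, 528, 96]) cube([101, 19, 1748]);
translate([1541, 528, 96]) cube([101, 19, 1748]);
translate([1705, 528, 96]) cube([101, 19, 1748]);
translate([1869, 528, 96]) cube([101, 19, 1748]);
translate([2033, 528, 96]) cube([101, 19, 1748]);
translate([2197, 528, 96]) cube([101, 19, 1748]);


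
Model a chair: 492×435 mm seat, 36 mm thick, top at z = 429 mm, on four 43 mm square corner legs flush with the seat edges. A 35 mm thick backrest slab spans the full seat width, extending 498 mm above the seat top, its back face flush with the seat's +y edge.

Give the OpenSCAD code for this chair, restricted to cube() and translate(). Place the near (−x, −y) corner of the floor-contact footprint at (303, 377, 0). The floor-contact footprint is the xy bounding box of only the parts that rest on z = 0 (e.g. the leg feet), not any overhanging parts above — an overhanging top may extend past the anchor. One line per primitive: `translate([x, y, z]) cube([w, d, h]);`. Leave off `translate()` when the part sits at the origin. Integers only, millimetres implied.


translate([303, 377, 393]) cube([492, 435, 36]);
translate([303, 377, 0]) cube([43, 43, 393]);
translate([752, 377, 0]) cube([43, 43, 393]);
translate([303, 769, 0]) cube([43, 43, 393]);
translate([752, 769, 0]) cube([43, 43, 393]);
translate([303, 777, 429]) cube([492, 35, 498]);


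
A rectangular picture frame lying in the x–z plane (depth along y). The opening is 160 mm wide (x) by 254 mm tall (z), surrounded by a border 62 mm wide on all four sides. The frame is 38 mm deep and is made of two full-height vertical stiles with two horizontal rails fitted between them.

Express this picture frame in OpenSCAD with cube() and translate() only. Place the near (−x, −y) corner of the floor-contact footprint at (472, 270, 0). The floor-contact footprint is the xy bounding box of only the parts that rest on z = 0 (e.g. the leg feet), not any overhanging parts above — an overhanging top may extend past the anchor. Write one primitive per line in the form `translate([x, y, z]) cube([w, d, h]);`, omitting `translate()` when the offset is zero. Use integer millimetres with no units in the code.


translate([472, 270, 0]) cube([62, 38, 378]);
translate([694, 270, 0]) cube([62, 38, 378]);
translate([534, 270, 0]) cube([160, 38, 62]);
translate([534, 270, 316]) cube([160, 38, 62]);


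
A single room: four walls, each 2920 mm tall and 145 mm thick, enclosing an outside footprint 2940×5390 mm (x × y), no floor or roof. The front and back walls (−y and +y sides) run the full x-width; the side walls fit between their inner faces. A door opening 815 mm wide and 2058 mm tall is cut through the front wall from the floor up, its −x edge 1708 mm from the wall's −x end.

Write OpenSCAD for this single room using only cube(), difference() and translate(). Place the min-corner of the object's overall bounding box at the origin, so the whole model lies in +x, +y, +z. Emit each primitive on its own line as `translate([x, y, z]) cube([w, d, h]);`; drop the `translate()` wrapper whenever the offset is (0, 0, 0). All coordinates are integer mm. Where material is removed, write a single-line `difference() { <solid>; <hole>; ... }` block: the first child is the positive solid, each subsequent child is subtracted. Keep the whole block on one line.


difference() { cube([2940, 145, 2920]); translate([1708, 0, 0]) cube([815, 145, 2058]); }
translate([0, 5245, 0]) cube([2940, 145, 2920]);
translate([0, 145, 0]) cube([145, 5100, 2920]);
translate([2795, 145, 0]) cube([145, 5100, 2920]);


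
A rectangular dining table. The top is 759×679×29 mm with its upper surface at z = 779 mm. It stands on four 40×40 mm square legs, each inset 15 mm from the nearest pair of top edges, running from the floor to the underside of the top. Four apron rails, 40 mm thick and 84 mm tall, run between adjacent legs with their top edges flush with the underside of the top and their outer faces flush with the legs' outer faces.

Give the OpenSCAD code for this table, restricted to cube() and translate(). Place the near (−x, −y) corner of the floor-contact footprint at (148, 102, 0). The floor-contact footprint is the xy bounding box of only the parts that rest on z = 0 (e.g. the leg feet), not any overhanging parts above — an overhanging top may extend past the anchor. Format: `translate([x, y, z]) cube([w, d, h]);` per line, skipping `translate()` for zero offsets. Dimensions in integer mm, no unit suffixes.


// leg_h = 779 - 29 = 750
// apron z = 750 - 84 = 666
translate([133, 87, 750]) cube([759, 679, 29]);
translate([148, 102, 0]) cube([40, 40, 750]);
translate([837, 102, 0]) cube([40, 40, 750]);
translate([148, 711, 0]) cube([40, 40, 750]);
translate([837, 711, 0]) cube([40, 40, 750]);
translate([188, 102, 666]) cube([649, 40, 84]);
translate([188, 711, 666]) cube([649, 40, 84]);
translate([148, 142, 666]) cube([40, 569, 84]);
translate([837, 142, 666]) cube([40, 569, 84]);


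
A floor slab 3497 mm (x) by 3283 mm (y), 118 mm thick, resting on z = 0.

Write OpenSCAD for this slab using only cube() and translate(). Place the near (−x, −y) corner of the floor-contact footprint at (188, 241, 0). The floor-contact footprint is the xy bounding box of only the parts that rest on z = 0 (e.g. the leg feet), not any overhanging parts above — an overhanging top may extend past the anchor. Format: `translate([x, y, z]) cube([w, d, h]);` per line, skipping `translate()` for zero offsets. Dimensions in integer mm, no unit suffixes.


translate([188, 241, 0]) cube([3497, 3283, 118]);


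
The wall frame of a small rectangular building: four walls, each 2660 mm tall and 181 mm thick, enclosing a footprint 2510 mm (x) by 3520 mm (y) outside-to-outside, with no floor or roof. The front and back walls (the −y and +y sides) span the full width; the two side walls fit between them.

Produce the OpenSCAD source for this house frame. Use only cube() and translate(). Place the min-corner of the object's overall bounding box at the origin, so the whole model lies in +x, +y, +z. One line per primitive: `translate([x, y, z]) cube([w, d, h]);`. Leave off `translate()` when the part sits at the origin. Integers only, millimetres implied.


cube([2510, 181, 2660]);
translate([0, 3339, 0]) cube([2510, 181, 2660]);
translate([0, 181, 0]) cube([181, 3158, 2660]);
translate([2329, 181, 0]) cube([181, 3158, 2660]);


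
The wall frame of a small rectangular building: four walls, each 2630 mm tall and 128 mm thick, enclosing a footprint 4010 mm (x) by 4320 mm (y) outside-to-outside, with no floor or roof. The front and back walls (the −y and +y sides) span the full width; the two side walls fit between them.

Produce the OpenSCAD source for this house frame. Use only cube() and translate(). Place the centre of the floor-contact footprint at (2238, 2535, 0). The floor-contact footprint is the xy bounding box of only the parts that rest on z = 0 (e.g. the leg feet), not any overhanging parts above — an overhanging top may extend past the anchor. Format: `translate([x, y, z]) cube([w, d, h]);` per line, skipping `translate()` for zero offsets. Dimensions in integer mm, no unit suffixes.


translate([233, 375, 0]) cube([4010, 128, 2630]);
translate([233, 4567, 0]) cube([4010, 128, 2630]);
translate([233, 503, 0]) cube([128, 4064, 2630]);
translate([4115, 503, 0]) cube([128, 4064, 2630]);


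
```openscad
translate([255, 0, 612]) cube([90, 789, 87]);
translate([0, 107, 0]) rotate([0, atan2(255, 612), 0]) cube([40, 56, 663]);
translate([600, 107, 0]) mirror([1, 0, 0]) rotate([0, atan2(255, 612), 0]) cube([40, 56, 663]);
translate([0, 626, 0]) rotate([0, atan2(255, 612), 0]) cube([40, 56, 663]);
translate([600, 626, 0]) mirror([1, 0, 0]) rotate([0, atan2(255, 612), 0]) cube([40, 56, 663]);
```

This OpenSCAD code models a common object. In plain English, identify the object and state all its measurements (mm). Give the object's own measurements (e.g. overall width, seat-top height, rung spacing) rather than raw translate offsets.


A sawhorse. A 90×789×87 mm beam (x, y, z) sits on two A-frame leg pairs. Each pair is two raked legs of 40×56 mm section (56 mm along y) splaying symmetrically in x. Each leg rises 612 mm vertically over 255 mm of horizontal reach and is 663 mm long along its own axis. Every leg's outer bottom edge rests on the floor and its outer top edge meets a bottom edge of the beam — the left legs (tilting toward +x) meet the beam's −x bottom edge, the right legs (their mirror images, tilting toward −x) meet its +x bottom edge — so the leg tops tuck under the beam, the beam's underside is 612 mm above the floor, and the feet are 600 mm apart outside-to-outside with the beam centred between them. The two leg pairs are set in 107 mm from either end of the beam.


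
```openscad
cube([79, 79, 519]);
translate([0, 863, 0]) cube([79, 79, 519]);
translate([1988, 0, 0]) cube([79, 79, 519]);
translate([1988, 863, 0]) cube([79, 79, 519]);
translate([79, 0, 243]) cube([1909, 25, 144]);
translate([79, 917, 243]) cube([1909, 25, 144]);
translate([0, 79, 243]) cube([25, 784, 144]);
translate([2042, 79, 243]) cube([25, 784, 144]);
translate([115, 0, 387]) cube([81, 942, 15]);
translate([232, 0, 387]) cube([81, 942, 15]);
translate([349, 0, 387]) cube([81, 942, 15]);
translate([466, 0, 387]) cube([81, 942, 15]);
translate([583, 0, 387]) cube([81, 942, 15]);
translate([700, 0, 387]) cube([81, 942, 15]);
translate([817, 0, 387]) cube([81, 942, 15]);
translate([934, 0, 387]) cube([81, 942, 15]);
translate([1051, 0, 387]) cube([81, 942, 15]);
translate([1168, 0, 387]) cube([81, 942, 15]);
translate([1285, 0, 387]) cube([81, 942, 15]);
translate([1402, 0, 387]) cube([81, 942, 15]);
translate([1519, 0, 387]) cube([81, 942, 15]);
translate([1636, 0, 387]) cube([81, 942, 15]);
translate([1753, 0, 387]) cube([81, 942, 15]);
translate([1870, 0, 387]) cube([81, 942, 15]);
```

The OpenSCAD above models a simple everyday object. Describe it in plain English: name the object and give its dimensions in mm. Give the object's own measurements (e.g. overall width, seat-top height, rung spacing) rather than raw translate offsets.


A bed frame 2067 mm long (x) by 942 mm wide (y). Four 79×79 mm corner posts, 519 mm tall, at the corners of the footprint. Four rails of 25 mm thickness and 144 mm height run between adjacent posts with their undersides at z = 243 mm, their outer faces flush with the outside of the frame (the two x-running rails run between the posts' inner faces; the two y-running rails run between the posts' inner faces). 16 slats, each 81 mm wide (x) and 15 mm thick, lie across the top of the two x-running rails, running the full 942 mm width of the frame in y; along x they sit between the end posts with a 36 mm gap after the −x posts and between neighbouring slats, leaving 37 mm before the +x posts.


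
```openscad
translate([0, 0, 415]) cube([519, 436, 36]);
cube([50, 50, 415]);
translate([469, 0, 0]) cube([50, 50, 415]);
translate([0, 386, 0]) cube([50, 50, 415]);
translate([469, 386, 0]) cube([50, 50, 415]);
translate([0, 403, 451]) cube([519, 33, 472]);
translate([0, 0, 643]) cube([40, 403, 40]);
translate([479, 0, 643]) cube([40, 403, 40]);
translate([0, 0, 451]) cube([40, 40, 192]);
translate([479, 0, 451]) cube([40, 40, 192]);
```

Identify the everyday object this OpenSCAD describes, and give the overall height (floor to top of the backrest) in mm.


A chair. The overall height is 923 mm.

A slab on four corner posts with a tall panel at the back — a chair. The seat slab sits at z = 415 with thickness 36, and the 472 mm backrest starts at the seat top, so the overall height is 415 + 36 + 472 = 923 mm.


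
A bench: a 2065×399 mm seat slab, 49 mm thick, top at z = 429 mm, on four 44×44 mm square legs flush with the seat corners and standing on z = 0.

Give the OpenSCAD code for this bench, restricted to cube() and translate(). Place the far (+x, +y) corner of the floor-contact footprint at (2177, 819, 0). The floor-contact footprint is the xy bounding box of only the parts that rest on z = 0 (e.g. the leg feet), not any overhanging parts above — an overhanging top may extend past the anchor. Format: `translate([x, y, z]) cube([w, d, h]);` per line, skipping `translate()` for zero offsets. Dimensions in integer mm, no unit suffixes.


translate([112, 420, 380]) cube([2065, 399, 49]);
translate([112, 420, 0]) cube([44, 44, 380]);
translate([112, 775, 0]) cube([44, 44, 380]);
translate([2133, 420, 0]) cube([44, 44, 380]);
translate([2133, 775, 0]) cube([44, 44, 380]);


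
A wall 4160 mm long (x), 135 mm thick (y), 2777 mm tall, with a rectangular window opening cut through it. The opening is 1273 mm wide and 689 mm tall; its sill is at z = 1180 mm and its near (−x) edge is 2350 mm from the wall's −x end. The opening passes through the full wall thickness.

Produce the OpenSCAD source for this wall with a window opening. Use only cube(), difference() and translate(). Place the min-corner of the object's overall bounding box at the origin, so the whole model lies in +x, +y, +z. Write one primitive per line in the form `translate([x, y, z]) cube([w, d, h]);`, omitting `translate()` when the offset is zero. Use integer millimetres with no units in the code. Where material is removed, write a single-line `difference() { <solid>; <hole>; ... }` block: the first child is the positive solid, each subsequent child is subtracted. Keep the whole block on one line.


difference() { cube([4160, 135, 2777]); translate([2350, 0, 1180]) cube([1273, 135, 689]); }


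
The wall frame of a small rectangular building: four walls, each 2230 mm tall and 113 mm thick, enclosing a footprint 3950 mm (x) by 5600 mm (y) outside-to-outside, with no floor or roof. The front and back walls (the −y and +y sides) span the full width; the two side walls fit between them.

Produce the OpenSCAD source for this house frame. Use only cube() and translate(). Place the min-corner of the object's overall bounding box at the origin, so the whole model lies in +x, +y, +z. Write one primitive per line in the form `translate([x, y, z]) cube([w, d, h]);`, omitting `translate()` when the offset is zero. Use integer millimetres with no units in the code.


cube([3950, 113, 2230]);
translate([0, 5487, 0]) cube([3950, 113, 2230]);
translate([0, 113, 0]) cube([113, 5374, 2230]);
translate([3837, 113, 0]) cube([113, 5374, 2230]);


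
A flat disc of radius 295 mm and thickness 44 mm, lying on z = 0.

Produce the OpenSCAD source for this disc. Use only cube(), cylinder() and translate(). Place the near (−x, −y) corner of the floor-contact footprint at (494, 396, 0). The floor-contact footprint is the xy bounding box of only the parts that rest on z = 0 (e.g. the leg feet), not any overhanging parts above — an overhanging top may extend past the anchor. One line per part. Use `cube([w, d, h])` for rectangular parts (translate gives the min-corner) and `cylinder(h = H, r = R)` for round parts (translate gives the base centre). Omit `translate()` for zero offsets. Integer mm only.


translate([789, 691, 0]) cylinder(h = 44, r = 295);


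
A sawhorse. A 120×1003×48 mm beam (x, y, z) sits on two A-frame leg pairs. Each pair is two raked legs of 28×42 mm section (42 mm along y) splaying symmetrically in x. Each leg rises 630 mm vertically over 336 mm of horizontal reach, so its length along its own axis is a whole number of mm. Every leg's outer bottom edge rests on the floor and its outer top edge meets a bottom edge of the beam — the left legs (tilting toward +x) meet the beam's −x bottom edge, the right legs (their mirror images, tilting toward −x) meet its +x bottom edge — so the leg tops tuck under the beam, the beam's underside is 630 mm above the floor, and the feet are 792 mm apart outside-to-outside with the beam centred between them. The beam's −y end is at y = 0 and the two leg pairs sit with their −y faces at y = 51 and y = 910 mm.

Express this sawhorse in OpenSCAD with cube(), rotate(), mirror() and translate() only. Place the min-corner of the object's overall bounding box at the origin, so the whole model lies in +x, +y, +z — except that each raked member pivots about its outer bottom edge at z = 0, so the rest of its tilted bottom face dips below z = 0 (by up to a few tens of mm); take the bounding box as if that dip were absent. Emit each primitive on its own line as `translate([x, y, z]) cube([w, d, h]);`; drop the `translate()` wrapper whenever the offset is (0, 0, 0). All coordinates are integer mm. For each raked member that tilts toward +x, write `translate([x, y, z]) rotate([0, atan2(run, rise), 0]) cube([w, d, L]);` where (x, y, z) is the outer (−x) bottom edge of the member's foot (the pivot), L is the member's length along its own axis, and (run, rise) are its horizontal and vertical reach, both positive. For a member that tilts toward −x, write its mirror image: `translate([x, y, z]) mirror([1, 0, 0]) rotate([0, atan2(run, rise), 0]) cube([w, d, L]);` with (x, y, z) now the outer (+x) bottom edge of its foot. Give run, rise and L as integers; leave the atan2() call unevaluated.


translate([336, 0, 630]) cube([120, 1003, 48]);
translate([0, 51, 0]) rotate([0, atan2(336, 630), 0]) cube([28, 42, 714]);
translate([792, 51, 0]) mirror([1, 0, 0]) rotate([0, atan2(336, 630), 0]) cube([28, 42, 714]);
translate([0, 910, 0]) rotate([0, atan2(336, 630), 0]) cube([28, 42, 714]);
translate([792, 910, 0]) mirror([1, 0, 0]) rotate([0, atan2(336, 630), 0]) cube([28, 42, 714]);


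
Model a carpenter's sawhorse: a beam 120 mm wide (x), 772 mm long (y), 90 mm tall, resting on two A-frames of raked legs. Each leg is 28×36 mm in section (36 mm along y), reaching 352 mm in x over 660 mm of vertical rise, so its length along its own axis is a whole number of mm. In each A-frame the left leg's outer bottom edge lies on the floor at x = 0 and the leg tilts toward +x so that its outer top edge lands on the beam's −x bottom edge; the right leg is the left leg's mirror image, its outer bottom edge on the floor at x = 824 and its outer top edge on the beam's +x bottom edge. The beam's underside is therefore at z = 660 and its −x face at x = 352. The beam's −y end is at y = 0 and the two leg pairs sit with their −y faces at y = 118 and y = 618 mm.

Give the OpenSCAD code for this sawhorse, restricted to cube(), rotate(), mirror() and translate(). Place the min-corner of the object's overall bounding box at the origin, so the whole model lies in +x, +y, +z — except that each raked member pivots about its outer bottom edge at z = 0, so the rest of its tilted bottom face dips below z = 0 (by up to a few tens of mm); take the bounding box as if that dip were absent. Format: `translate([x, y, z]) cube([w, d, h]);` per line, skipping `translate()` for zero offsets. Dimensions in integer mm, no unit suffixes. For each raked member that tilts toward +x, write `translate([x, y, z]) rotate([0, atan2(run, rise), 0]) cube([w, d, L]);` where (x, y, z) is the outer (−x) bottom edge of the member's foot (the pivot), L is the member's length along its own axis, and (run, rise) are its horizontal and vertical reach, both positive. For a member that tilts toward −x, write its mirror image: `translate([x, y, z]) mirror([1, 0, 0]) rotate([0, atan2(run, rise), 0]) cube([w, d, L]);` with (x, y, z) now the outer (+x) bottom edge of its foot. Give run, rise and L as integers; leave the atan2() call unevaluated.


translate([352, 0, 660]) cube([120, 772, 90]);
translate([0, 118, 0]) rotate([0, atan2(352, 660), 0]) cube([28, 36, 748]);
translate([824, 118, 0]) mirror([1, 0, 0]) rotate([0, atan2(352, 660), 0]) cube([28, 36, 748]);
translate([0, 618, 0]) rotate([0, atan2(352, 660), 0]) cube([28, 36, 748]);
translate([824, 618, 0]) mirror([1, 0, 0]) rotate([0, atan2(352, 660), 0]) cube([28, 36, 748]);


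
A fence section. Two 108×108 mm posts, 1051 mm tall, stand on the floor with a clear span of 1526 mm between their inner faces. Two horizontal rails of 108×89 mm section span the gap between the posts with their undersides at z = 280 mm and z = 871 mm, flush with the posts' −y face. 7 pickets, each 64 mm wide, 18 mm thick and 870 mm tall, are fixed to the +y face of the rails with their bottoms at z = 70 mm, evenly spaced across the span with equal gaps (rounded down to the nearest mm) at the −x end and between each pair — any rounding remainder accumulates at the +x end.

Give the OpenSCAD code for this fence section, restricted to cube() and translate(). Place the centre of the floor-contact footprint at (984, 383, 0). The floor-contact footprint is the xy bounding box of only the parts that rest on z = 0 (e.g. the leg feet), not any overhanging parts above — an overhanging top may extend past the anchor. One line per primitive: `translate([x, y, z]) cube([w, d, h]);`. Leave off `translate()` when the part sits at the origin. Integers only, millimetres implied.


translate([113, 329, 0]) cube([108, 108, 1051]);
translate([1747, 329, 0]) cube([108, 108, 1051]);
translate([221, 329, 280]) cube([1526, 108, 89]);
translate([221, 329, 871]) cube([1526, 108, 89]);
translate([355, 437, 70]) cube([64, 18, 870]);
translate([553, 437, 70]) cube([64, 18, 870]);
translate([751, 437, 70]) cube([64, 18, 870]);
translate([949, 437, 70]) cube([64, 18, 870]);
translate([1147, 437, 70]) cube([64, 18, 870]);
translate([1345, 437, 70]) cube([64, 18, 870]);
translate([1543, 437, 70]) cube([64, 18, 870]);


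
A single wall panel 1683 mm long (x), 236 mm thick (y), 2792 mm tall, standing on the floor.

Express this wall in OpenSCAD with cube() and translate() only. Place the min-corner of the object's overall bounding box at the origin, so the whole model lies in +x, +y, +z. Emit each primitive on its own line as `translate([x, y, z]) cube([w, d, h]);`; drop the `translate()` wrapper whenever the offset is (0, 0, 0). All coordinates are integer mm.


cube([1683, 236, 2792]);


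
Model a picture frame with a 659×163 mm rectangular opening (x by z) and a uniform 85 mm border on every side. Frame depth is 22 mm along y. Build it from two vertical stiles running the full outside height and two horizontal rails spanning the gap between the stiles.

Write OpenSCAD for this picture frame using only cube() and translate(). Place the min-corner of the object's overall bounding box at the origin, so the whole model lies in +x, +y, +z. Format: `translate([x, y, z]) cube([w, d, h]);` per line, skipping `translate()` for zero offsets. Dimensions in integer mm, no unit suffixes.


cube([85, 22, 333]);
translate([744, 0, 0]) cube([85, 22, 333]);
translate([85, 0, 0]) cube([659, 22, 85]);
translate([85, 0, 248]) cube([659, 22, 85]);


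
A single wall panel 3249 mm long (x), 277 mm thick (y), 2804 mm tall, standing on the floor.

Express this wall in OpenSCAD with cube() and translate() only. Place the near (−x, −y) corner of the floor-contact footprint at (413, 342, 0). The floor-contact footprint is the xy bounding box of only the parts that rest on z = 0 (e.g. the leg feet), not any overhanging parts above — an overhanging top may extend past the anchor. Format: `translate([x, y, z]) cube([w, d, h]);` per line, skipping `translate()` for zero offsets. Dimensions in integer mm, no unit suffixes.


translate([413, 342, 0]) cube([3249, 277, 2804]);


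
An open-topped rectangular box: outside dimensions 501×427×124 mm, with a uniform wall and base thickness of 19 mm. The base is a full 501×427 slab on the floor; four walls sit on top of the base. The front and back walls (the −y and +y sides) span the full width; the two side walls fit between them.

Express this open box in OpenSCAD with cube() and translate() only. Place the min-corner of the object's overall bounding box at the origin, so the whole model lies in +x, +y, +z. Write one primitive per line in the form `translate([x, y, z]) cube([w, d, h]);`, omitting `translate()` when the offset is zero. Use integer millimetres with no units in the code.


cube([501, 427, 19]);
translate([0, 0, 19]) cube([501, 19, 105]);
translate([0, 408, 19]) cube([501, 19, 105]);
translate([0, 19, 19]) cube([19, 389, 105]);
translate([482, 19, 19]) cube([19, 389, 105]);


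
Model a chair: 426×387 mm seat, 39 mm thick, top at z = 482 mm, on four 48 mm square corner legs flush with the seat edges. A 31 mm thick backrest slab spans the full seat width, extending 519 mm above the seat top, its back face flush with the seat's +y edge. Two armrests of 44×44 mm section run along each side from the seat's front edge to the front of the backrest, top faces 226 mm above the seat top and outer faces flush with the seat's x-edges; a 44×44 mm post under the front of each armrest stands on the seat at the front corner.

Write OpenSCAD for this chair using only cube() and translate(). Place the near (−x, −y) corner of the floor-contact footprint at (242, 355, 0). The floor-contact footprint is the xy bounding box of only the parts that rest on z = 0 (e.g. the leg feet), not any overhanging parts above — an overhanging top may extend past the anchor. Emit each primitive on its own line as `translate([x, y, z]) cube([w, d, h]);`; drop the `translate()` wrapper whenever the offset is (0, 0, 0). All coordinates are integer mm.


translate([242, 355, 443]) cube([426, 387, 39]);
translate([242, 355, 0]) cube([48, 48, 443]);
translate([620, 355, 0]) cube([48, 48, 443]);
translate([242, 694, 0]) cube([48, 48, 443]);
translate([620, 694, 0]) cube([48, 48, 443]);
translate([242, 711, 482]) cube([426, 31, 519]);
translate([242, 355, 664]) cube([44, 356, 44]);
translate([624, 355, 664]) cube([44, 356, 44]);
translate([242, 355, 482]) cube([44, 44, 182]);
translate([624, 355, 482]) cube([44, 44, 182]);


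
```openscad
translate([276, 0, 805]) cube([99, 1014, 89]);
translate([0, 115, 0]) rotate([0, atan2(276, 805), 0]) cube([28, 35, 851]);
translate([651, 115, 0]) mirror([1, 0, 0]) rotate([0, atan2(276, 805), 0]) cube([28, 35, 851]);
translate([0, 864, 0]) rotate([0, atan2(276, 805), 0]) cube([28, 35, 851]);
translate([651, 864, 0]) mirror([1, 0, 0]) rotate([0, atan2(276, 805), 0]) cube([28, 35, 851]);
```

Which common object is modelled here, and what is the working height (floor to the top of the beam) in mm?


A sawhorse. The overall height is 894 mm.

A beam across two mirrored pairs of raked legs — a sawhorse. The beam's underside is at z = 805 (matching the legs' vertical rise in atan2(276, 805)) and the beam is 89 mm tall, so its top is at 805 + 89 = 894 mm. The raked legs top out at the beam's underside, so that is the highest point.


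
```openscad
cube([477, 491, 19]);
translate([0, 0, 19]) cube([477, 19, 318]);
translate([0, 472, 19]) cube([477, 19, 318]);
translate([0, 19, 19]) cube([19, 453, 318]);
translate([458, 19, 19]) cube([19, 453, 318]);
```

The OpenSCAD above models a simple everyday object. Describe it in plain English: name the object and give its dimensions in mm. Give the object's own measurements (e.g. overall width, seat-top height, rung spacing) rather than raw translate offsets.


An open-topped rectangular box: outside dimensions 477×491×337 mm, with a uniform wall and base thickness of 19 mm. The base is a full 477×491 slab on the floor; four walls sit on top of the base. The front and back walls (the −y and +y sides) span the full width; the two side walls fit between them.


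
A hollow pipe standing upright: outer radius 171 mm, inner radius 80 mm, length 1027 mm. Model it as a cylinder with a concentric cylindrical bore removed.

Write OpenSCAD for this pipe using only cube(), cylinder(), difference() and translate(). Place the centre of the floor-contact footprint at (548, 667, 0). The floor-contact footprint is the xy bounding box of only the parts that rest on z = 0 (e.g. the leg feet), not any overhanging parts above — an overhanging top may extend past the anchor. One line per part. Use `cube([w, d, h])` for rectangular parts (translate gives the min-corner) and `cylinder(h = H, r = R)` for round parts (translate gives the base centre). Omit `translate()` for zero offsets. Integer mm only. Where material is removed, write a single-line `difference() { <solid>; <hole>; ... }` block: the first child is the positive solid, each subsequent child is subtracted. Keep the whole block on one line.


difference() { translate([548, 667, 0]) cylinder(h = 1027, r = 171); translate([548, 667, 0]) cylinder(h = 1027, r = 80); }


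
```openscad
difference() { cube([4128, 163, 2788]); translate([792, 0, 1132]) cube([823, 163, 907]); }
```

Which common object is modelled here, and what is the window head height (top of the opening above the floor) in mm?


A wall with a window opening. The window head height is 2039 mm.

A wall with a rectangular opening subtracted — a window. Sill at z = 1132, opening 907 mm tall, so the head is at 1132 + 907 = 2039 mm.


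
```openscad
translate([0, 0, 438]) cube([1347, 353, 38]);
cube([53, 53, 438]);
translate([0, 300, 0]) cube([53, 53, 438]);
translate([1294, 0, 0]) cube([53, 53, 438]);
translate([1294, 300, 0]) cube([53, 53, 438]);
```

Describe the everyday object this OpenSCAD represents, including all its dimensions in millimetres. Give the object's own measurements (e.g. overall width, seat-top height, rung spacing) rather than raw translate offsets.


A bench: a 1347×353 mm seat slab, 38 mm thick, top at z = 476 mm, on four 53×53 mm square legs flush with the seat corners and standing on z = 0.


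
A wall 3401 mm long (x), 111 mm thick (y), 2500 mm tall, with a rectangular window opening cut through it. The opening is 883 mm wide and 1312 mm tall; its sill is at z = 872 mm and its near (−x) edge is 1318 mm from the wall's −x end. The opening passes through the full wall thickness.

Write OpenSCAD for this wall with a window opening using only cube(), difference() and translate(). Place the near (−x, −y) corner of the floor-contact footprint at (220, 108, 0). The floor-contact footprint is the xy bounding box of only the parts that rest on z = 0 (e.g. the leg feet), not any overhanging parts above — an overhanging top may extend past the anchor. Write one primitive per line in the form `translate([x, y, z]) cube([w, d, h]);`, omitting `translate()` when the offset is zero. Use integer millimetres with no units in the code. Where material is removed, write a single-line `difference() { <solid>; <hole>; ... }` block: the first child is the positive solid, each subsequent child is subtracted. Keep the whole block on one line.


difference() { translate([220, 108, 0]) cube([3401, 111, 2500]); translate([1538, 108, 872]) cube([883, 111, 1312]); }


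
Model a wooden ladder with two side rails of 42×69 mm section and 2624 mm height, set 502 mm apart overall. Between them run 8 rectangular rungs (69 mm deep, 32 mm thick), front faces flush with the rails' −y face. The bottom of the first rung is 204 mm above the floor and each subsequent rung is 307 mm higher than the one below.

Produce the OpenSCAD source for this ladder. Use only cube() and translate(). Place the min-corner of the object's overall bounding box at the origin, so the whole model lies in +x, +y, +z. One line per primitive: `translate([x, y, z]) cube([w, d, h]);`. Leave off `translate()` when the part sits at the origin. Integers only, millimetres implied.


// rung span = 502 - 2*42 = 418
// rung[k] z = 204 + k*307
cube([42, 69, 2624]);
translate([460, 0, 0]) cube([42, 69, 2624]);
translate([42, 0, 204]) cube([418, 69, 32]);
translate([42, 0, 511]) cube([418, 69, 32]);
translate([42, 0, 818]) cube([418, 69, 32]);
translate([42, 0, 1125]) cube([418, 69, 32]);
translate([42, 0, 1432]) cube([418, 69, 32]);
translate([42, 0, 1739]) cube([418, 69, 32]);
translate([42, 0, 2046]) cube([418, 69, 32]);
translate([42, 0, 2353]) cube([418, 69, 32]);
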